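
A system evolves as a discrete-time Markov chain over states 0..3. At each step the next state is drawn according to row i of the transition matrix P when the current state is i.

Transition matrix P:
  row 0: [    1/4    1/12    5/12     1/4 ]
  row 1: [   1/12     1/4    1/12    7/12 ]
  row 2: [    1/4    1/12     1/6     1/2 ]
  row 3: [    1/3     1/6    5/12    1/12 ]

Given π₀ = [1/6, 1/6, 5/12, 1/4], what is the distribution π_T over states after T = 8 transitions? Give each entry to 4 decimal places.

π = [0.2544, 0.1316, 0.2983, 0.3158]

t=0: π = [0.1667, 0.1667, 0.4167, 0.2500]
t=1: π = [0.2431, 0.1319, 0.2569, 0.3681]
t=2: π = [0.2587, 0.1360, 0.3084, 0.2969]
t=3: π = [0.2521, 0.1307, 0.2942, 0.3230]
t=4: π = [0.2551, 0.1320, 0.2995, 0.3133]
t=5: π = [0.2541, 0.1314, 0.2978, 0.3167]
t=6: π = [0.2545, 0.1316, 0.2984, 0.3155]
t=7: π = [0.2544, 0.1316, 0.2982, 0.3159]
t=8: π = [0.2544, 0.1316, 0.2983, 0.3158]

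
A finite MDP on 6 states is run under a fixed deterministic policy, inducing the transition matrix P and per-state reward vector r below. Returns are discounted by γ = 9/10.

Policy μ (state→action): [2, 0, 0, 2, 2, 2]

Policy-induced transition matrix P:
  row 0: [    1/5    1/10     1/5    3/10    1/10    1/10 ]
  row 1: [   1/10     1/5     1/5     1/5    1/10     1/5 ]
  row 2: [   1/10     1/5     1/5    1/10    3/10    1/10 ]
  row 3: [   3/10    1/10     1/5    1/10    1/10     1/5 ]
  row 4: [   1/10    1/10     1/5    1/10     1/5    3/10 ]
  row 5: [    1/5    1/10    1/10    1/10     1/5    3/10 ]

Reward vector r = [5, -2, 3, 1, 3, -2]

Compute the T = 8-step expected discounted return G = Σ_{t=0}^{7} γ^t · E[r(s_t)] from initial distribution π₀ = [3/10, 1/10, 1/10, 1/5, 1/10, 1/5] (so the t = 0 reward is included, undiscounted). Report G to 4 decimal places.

t=0: π = [0.3000, 0.1000, 0.1000, 0.2000, 0.1000, 0.2000], E[r] = 1.7000, γ^t·E[r] = 1.700000, running G = 1.700000
t=1: π = [0.1900, 0.1200, 0.1800, 0.1700, 0.1500, 0.1900], E[r] = 1.4900, γ^t·E[r] = 1.341000, running G = 3.041000
t=2: π = [0.1720, 0.1300, 0.1810, 0.1500, 0.1700, 0.1970], E[r] = 1.4090, γ^t·E[r] = 1.141290, running G = 4.182290
t=3: π = [0.1669, 0.1311, 0.1803, 0.1474, 0.1729, 0.2014], E[r] = 1.3765, γ^t·E[r] = 1.003469, running G = 5.185759
t=4: π = [0.1663, 0.1311, 0.1799, 0.1465, 0.1735, 0.2027], E[r] = 1.3704, γ^t·E[r] = 0.899113, running G = 6.084871
t=5: π = [0.1662, 0.1311, 0.1797, 0.1464, 0.1736, 0.2030], E[r] = 1.3691, γ^t·E[r] = 0.808459, running G = 6.893331
t=6: π = [0.1662, 0.1311, 0.1797, 0.1464, 0.1736, 0.2031], E[r] = 1.3689, γ^t·E[r] = 0.727513, running G = 7.620843
t=7: π = [0.1662, 0.1311, 0.1797, 0.1463, 0.1736, 0.2031], E[r] = 1.3689, γ^t·E[r] = 0.654749, running G = 8.275593

G = 8.2756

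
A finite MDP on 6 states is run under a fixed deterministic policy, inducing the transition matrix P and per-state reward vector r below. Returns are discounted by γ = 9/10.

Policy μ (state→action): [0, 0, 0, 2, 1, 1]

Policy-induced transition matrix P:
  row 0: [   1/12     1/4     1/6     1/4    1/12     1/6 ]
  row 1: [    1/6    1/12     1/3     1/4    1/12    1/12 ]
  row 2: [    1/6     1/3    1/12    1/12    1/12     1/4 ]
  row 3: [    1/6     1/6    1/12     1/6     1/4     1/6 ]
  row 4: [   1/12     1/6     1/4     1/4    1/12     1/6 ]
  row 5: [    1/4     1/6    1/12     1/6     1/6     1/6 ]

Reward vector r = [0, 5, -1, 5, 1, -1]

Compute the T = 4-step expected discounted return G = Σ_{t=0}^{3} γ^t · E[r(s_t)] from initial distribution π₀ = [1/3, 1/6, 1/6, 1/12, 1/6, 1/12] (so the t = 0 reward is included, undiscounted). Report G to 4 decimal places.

G = 5.4542

t=0: π = [0.3333, 0.1667, 0.1667, 0.0833, 0.1667, 0.0833], E[r] = 1.1667, γ^t·E[r] = 1.166667, running G = 1.166667
t=1: π = [0.1319, 0.2083, 0.1806, 0.2083, 0.1042, 0.1667], E[r] = 1.8403, γ^t·E[r] = 1.656250, running G = 2.822917
t=2: π = [0.1609, 0.1904, 0.1638, 0.1887, 0.1319, 0.1644], E[r] = 1.6991, γ^t·E[r] = 1.376250, running G = 4.199167
t=3: π = [0.1560, 0.1915, 0.1663, 0.1933, 0.1285, 0.1644], E[r] = 1.7216, γ^t·E[r] = 1.255078, running G = 5.454245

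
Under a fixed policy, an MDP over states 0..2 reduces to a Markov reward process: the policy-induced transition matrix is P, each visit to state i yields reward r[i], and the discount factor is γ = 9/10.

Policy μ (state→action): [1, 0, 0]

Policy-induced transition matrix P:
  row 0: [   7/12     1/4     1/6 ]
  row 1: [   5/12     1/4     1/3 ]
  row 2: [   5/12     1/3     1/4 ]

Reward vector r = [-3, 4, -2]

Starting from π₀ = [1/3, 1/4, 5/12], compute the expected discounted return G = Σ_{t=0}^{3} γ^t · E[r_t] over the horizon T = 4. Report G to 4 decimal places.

G = -2.8717

t=0: π = [0.3333, 0.2500, 0.4167], E[r] = -0.8333, γ^t·E[r] = -0.833333, running G = -0.833333
t=1: π = [0.4722, 0.2847, 0.2431], E[r] = -0.7639, γ^t·E[r] = -0.687500, running G = -1.520833
t=2: π = [0.4954, 0.2703, 0.2344], E[r] = -0.8738, γ^t·E[r] = -0.707813, running G = -2.228646
t=3: π = [0.4992, 0.2695, 0.2312], E[r] = -0.8820, γ^t·E[r] = -0.643008, running G = -2.871654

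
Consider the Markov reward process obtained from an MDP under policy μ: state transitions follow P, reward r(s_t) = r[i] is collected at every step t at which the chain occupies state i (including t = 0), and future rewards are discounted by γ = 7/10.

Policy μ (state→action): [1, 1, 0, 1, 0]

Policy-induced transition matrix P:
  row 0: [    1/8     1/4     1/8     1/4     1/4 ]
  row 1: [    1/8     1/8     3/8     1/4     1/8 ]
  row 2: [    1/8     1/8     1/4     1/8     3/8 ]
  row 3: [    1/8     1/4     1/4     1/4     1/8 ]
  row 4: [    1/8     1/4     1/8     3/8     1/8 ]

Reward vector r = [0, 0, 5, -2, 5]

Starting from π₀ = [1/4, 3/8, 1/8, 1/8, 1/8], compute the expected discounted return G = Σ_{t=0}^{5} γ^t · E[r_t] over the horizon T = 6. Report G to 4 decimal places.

G = 4.2721

t=0: π = [0.2500, 0.3750, 0.1250, 0.1250, 0.1250], E[r] = 1.0000, γ^t·E[r] = 1.000000, running G = 1.000000
t=1: π = [0.1250, 0.1875, 0.2500, 0.2500, 0.1875], E[r] = 1.6875, γ^t·E[r] = 1.181250, running G = 2.181250
t=2: π = [0.1250, 0.1953, 0.2344, 0.2422, 0.2031], E[r] = 1.7031, γ^t·E[r] = 0.834531, running G = 3.015781
t=3: π = [0.1250, 0.1963, 0.2334, 0.2461, 0.1992], E[r] = 1.6709, γ^t·E[r] = 0.573118, running G = 3.588899
t=4: π = [0.1250, 0.1963, 0.2340, 0.2457, 0.1990], E[r] = 1.6735, γ^t·E[r] = 0.401798, running G = 3.990698
t=5: π = [0.1250, 0.1962, 0.2340, 0.2456, 0.1991], E[r] = 1.6746, γ^t·E[r] = 0.281449, running G = 4.272146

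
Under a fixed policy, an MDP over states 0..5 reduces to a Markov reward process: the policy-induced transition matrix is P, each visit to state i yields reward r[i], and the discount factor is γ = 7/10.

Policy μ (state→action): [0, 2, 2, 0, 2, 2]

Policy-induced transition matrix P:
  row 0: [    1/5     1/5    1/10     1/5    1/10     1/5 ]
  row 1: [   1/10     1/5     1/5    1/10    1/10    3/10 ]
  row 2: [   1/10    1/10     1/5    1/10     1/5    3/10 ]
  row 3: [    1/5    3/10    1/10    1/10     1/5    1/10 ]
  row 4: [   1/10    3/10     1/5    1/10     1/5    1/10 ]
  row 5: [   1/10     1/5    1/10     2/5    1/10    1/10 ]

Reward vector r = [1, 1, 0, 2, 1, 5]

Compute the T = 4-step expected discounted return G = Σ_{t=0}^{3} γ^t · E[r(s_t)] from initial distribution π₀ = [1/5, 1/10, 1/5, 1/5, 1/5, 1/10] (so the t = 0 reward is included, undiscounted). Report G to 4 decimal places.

G = 4.0751

t=0: π = [0.2000, 0.1000, 0.2000, 0.2000, 0.2000, 0.1000], E[r] = 1.4000, γ^t·E[r] = 1.400000, running G = 1.400000
t=1: π = [0.1400, 0.2200, 0.1500, 0.1500, 0.1600, 0.1800], E[r] = 1.7200, γ^t·E[r] = 1.204000, running G = 2.604000
t=2: π = [0.1290, 0.2160, 0.1530, 0.1680, 0.1460, 0.1880], E[r] = 1.7670, γ^t·E[r] = 0.865830, running G = 3.469830
t=3: π = [0.1297, 0.2161, 0.1515, 0.1693, 0.1467, 0.1867], E[r] = 1.7646, γ^t·E[r] = 0.605258, running G = 4.075088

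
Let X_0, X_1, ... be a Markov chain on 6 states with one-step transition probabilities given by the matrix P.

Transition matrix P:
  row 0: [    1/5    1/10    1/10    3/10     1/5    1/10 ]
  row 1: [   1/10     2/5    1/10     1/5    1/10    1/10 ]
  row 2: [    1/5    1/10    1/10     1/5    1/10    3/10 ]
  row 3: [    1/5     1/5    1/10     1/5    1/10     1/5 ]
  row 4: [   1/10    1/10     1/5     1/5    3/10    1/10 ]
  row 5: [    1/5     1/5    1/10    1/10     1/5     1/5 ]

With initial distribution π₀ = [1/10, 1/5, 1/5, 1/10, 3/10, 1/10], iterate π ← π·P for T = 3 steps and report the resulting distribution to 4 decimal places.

t=0: π = [0.1000, 0.2000, 0.2000, 0.1000, 0.3000, 0.1000]
t=1: π = [0.1500, 0.1800, 0.1300, 0.2000, 0.1800, 0.1600]
t=2: π = [0.1640, 0.1900, 0.1180, 0.1990, 0.1670, 0.1620]
t=3: π = [0.1643, 0.1931, 0.1167, 0.2002, 0.1660, 0.1597]

π = [0.1643, 0.1931, 0.1167, 0.2002, 0.1660, 0.1597]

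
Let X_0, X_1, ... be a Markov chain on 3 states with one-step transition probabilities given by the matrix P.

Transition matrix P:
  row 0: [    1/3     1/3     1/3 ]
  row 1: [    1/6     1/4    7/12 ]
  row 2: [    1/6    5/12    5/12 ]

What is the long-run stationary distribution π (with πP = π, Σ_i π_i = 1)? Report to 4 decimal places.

π = [0.2000, 0.3429, 0.4571]

Balance equations π_j = Σ_i π_i·P[i][j]:
  π_0 = 1/3·π_0 + 1/6·π_1 + 1/6·π_2
  π_1 = 1/3·π_0 + 1/4·π_1 + 5/12·π_2
  normalize: π_0 + π_1 + π_2 = 1
Solving the linear system gives exactly π = [1/5, 12/35, 16/35].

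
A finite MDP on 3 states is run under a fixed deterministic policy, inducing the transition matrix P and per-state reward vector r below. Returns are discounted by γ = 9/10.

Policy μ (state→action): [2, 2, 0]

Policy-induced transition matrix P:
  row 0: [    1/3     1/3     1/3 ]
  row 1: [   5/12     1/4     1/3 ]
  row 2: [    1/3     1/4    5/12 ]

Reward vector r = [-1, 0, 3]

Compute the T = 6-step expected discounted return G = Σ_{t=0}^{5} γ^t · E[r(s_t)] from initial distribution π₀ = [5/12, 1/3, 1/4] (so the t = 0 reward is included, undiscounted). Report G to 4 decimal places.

G = 3.0075

t=0: π = [0.4167, 0.3333, 0.2500], E[r] = 0.3333, γ^t·E[r] = 0.333333, running G = 0.333333
t=1: π = [0.3611, 0.2847, 0.3542], E[r] = 0.7014, γ^t·E[r] = 0.631250, running G = 0.964583
t=2: π = [0.3571, 0.2801, 0.3628], E[r] = 0.7315, γ^t·E[r] = 0.592500, running G = 1.557083
t=3: π = [0.3567, 0.2798, 0.3636], E[r] = 0.7340, γ^t·E[r] = 0.535113, running G = 2.092197
t=4: π = [0.3566, 0.2797, 0.3636], E[r] = 0.7342, γ^t·E[r] = 0.481739, running G = 2.573936
t=5: π = [0.3566, 0.2797, 0.3636], E[r] = 0.7343, γ^t·E[r] = 0.433576, running G = 3.007511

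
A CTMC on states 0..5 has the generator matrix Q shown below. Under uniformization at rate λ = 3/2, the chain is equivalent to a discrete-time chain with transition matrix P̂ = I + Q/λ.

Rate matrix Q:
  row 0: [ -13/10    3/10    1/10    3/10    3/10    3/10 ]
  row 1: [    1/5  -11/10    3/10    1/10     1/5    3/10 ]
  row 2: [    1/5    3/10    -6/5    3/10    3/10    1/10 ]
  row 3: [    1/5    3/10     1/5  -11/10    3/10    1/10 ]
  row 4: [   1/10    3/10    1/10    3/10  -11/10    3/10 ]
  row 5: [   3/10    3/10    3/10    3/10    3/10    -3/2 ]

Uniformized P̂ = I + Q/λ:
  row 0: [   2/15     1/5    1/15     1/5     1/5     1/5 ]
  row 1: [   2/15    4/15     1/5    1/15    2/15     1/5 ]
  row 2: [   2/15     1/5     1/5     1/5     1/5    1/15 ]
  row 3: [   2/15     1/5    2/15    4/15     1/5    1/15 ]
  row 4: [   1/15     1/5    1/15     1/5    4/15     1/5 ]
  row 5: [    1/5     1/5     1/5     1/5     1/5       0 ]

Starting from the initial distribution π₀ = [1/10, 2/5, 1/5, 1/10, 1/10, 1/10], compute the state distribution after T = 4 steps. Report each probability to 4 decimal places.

π = [0.1288, 0.2143, 0.1441, 0.1836, 0.1990, 0.1302]

t=0: π = [0.1000, 0.4000, 0.2000, 0.1000, 0.1000, 0.1000]
t=1: π = [0.1333, 0.2267, 0.1667, 0.1533, 0.1800, 0.1400]
t=2: π = [0.1307, 0.2151, 0.1480, 0.1800, 0.1969, 0.1293]
t=3: π = [0.1288, 0.2143, 0.1443, 0.1833, 0.1988, 0.1304]
t=4: π = [0.1288, 0.2143, 0.1441, 0.1836, 0.1990, 0.1302]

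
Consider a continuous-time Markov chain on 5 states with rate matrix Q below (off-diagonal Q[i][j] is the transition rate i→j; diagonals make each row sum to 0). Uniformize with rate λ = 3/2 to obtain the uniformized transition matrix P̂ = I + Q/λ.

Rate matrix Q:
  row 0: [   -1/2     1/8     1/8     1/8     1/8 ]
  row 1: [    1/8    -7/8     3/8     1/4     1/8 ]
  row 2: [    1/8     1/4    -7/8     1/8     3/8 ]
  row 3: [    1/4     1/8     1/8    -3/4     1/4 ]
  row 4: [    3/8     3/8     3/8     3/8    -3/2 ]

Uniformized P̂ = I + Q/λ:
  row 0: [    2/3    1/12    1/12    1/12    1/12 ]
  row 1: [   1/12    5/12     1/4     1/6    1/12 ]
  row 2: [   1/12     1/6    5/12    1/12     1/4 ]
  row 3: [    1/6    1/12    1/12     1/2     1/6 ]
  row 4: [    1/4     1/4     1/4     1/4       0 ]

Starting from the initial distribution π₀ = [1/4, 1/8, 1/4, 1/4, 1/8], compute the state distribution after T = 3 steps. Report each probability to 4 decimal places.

t=0: π = [0.2500, 0.1250, 0.2500, 0.2500, 0.1250]
t=1: π = [0.2708, 0.1667, 0.2083, 0.2188, 0.1354]
t=2: π = [0.2821, 0.1788, 0.2031, 0.2109, 0.1250]
t=3: π = [0.2863, 0.1807, 0.2017, 0.2070, 0.1243]

π = [0.2863, 0.1807, 0.2017, 0.2070, 0.1243]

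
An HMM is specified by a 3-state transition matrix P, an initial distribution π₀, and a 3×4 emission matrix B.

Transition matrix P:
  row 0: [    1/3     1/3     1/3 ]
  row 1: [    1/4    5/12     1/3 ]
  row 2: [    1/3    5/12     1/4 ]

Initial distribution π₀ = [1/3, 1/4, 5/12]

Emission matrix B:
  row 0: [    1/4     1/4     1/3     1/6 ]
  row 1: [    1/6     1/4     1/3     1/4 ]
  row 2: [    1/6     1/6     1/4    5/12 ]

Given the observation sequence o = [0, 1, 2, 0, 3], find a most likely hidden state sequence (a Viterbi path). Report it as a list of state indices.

t=0: δ = [8.333e-02, 4.167e-02, 6.944e-02]  (obs o_0=0)
t=1: δ = [6.944e-03, 7.234e-03, 4.630e-03]  ψ = [0, 2, 0]  (obs o_1=1)
t=2: δ = [7.716e-04, 1.005e-03, 6.028e-04]  ψ = [0, 1, 1]  (obs o_2=2)
t=3: δ = [6.430e-05, 6.977e-05, 5.582e-05]  ψ = [0, 1, 1]  (obs o_3=0)
t=4: δ = [3.572e-06, 7.268e-06, 9.690e-06]  ψ = [0, 1, 1]  (obs o_4=3)
backtrack: best end state = 2; path = [2, 1, 1, 1, 2]

path = [2, 1, 1, 1, 2]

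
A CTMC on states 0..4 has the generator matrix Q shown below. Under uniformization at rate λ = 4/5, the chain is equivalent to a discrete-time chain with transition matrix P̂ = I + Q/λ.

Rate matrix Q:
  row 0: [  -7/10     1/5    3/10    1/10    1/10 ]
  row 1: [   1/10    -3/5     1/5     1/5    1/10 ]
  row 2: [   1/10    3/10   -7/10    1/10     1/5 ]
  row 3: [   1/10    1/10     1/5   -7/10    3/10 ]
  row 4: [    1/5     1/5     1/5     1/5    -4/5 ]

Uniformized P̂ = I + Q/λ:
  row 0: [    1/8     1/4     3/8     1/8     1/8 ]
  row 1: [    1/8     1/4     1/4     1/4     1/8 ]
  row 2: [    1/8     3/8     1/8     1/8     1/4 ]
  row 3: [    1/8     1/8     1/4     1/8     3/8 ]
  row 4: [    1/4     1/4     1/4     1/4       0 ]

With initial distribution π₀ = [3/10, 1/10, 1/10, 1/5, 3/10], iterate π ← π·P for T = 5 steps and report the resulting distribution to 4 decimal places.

t=0: π = [0.3000, 0.1000, 0.1000, 0.2000, 0.3000]
t=1: π = [0.1625, 0.2375, 0.2750, 0.1750, 0.1500]
t=2: π = [0.1438, 0.2625, 0.2359, 0.1734, 0.1844]
t=3: π = [0.1480, 0.2578, 0.2385, 0.1809, 0.1748]
t=4: π = [0.1469, 0.2572, 0.2387, 0.1791, 0.1782]
t=5: π = [0.1473, 0.2575, 0.2385, 0.1794, 0.1773]

π = [0.1473, 0.2575, 0.2385, 0.1794, 0.1773]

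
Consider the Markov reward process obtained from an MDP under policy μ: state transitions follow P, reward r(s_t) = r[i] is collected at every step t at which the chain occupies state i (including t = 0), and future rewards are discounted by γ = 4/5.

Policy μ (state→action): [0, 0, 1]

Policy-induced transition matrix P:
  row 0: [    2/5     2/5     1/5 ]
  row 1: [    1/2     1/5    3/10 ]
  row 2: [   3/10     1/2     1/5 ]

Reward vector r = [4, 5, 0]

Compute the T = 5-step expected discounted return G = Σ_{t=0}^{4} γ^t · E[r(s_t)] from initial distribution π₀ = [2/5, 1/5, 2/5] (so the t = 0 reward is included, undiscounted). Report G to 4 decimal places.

G = 10.7277

t=0: π = [0.4000, 0.2000, 0.4000], E[r] = 2.6000, γ^t·E[r] = 2.600000, running G = 2.600000
t=1: π = [0.3800, 0.4000, 0.2200], E[r] = 3.5200, γ^t·E[r] = 2.816000, running G = 5.416000
t=2: π = [0.4180, 0.3420, 0.2400], E[r] = 3.3820, γ^t·E[r] = 2.164480, running G = 7.580480
t=3: π = [0.4102, 0.3556, 0.2342], E[r] = 3.4188, γ^t·E[r] = 1.750426, running G = 9.330906
t=4: π = [0.4121, 0.3523, 0.2356], E[r] = 3.4101, γ^t·E[r] = 1.396761, running G = 10.727666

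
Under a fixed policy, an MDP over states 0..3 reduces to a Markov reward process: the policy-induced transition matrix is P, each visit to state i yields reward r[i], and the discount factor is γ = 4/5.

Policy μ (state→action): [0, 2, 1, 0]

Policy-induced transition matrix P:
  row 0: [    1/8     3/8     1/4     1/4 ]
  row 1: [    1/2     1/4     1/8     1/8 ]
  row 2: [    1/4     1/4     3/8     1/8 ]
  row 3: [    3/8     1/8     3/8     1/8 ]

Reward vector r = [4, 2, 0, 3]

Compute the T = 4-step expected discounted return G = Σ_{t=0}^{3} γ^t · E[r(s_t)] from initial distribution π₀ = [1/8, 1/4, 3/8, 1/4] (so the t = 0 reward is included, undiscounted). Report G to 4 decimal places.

G = 6.0508

t=0: π = [0.1250, 0.2500, 0.3750, 0.2500], E[r] = 1.7500, γ^t·E[r] = 1.750000, running G = 1.750000
t=1: π = [0.3281, 0.2344, 0.2969, 0.1406], E[r] = 2.2031, γ^t·E[r] = 1.762500, running G = 3.512500
t=2: π = [0.2852, 0.2734, 0.2754, 0.1660], E[r] = 2.1855, γ^t·E[r] = 1.398750, running G = 4.911250
t=3: π = [0.3035, 0.2649, 0.2710, 0.1606], E[r] = 2.2256, γ^t·E[r] = 1.139500, running G = 6.050750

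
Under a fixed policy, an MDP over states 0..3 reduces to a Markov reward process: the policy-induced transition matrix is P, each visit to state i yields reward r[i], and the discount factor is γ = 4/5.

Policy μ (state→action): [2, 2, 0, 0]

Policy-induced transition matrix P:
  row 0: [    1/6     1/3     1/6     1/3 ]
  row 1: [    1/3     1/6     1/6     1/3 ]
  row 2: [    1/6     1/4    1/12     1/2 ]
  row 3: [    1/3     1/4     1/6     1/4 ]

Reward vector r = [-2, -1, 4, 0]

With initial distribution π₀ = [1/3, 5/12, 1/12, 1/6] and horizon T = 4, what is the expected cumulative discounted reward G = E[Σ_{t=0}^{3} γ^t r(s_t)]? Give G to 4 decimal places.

t=0: π = [0.3333, 0.4167, 0.0833, 0.1667], E[r] = -0.7500, γ^t·E[r] = -0.750000, running G = -0.750000
t=1: π = [0.2639, 0.2431, 0.1597, 0.3333], E[r] = -0.1319, γ^t·E[r] = -0.105556, running G = -0.855556
t=2: π = [0.2627, 0.2517, 0.1534, 0.3322], E[r] = -0.1638, γ^t·E[r] = -0.104815, running G = -0.960370
t=3: π = [0.2640, 0.2509, 0.1539, 0.3312], E[r] = -0.1633, γ^t·E[r] = -0.083630, running G = -1.044000

G = -1.0440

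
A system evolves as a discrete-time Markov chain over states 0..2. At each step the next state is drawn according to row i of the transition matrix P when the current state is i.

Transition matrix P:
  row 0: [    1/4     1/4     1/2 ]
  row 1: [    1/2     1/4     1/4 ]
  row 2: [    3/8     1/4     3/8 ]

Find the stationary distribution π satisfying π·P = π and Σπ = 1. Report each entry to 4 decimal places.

Balance equations π_j = Σ_i π_i·P[i][j]:
  π_0 = 1/4·π_0 + 1/2·π_1 + 3/8·π_2
  π_1 = 1/4·π_0 + 1/4·π_1 + 1/4·π_2
  normalize: π_0 + π_1 + π_2 = 1
Solving the linear system gives exactly π = [13/36, 1/4, 7/18].

π = [0.3611, 0.2500, 0.3889]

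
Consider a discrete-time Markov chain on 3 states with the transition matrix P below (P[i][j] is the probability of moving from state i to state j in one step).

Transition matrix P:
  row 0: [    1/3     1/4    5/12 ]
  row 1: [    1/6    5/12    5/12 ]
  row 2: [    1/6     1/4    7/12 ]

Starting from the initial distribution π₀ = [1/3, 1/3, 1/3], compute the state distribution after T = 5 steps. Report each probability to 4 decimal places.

π = [0.2000, 0.3000, 0.5000]

t=0: π = [0.3333, 0.3333, 0.3333]
t=1: π = [0.2222, 0.3056, 0.4722]
t=2: π = [0.2037, 0.3009, 0.4954]
t=3: π = [0.2006, 0.3002, 0.4992]
t=4: π = [0.2001, 0.3000, 0.4999]
t=5: π = [0.2000, 0.3000, 0.5000]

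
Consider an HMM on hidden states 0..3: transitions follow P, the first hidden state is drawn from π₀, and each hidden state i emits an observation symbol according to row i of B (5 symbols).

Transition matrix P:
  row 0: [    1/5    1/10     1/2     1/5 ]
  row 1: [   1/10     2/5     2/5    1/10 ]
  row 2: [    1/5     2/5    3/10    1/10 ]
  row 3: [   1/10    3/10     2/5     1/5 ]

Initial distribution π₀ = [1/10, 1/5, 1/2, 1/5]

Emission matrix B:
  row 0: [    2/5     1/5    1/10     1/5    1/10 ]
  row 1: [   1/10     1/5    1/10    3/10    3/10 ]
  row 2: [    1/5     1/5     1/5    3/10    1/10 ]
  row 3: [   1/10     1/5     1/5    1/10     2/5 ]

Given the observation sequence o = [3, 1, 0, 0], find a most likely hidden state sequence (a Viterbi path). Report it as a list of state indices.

t=0: δ = [2.000e-02, 6.000e-02, 1.500e-01, 2.000e-02]  (obs o_0=3)
t=1: δ = [6.000e-03, 1.200e-02, 9.000e-03, 3.000e-03]  ψ = [2, 2, 2, 2]  (obs o_1=1)
t=2: δ = [7.200e-04, 4.800e-04, 9.600e-04, 1.200e-04]  ψ = [2, 1, 1, 0]  (obs o_2=0)
t=3: δ = [7.680e-05, 3.840e-05, 7.200e-05, 1.440e-05]  ψ = [2, 2, 0, 0]  (obs o_3=0)
backtrack: best end state = 0; path = [2, 1, 2, 0]

path = [2, 1, 2, 0]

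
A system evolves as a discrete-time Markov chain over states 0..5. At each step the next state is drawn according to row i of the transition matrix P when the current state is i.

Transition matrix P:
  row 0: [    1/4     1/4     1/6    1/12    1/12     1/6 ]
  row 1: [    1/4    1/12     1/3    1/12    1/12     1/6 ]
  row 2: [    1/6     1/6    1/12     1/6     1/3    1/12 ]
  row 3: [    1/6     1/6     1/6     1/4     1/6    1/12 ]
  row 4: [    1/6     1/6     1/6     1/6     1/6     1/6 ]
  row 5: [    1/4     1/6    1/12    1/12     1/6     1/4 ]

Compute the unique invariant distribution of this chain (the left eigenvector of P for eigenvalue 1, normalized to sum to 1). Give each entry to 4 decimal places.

π = [0.2113, 0.1701, 0.1681, 0.1331, 0.1629, 0.1544]

Balance equations π_j = Σ_i π_i·P[i][j]:
  π_0 = 1/4·π_0 + 1/4·π_1 + 1/6·π_2 + 1/6·π_3 + 1/6·π_4 + 1/4·π_5
  π_1 = 1/4·π_0 + 1/12·π_1 + 1/6·π_2 + 1/6·π_3 + 1/6·π_4 + 1/6·π_5
  π_2 = 1/6·π_0 + 1/3·π_1 + 1/12·π_2 + 1/6·π_3 + 1/6·π_4 + 1/12·π_5
  π_3 = 1/12·π_0 + 1/12·π_1 + 1/6·π_2 + 1/4·π_3 + 1/6·π_4 + 1/12·π_5
  π_4 = 1/12·π_0 + 1/12·π_1 + 1/3·π_2 + 1/6·π_3 + 1/6·π_4 + 1/6·π_5
  normalize: π_0 + π_1 + π_2 + π_3 + π_4 + π_5 = 1
Solving the linear system gives exactly π = [23224/109899, 18694/109899, 18478/109899, 4876/36633, 17903/109899, 16972/109899].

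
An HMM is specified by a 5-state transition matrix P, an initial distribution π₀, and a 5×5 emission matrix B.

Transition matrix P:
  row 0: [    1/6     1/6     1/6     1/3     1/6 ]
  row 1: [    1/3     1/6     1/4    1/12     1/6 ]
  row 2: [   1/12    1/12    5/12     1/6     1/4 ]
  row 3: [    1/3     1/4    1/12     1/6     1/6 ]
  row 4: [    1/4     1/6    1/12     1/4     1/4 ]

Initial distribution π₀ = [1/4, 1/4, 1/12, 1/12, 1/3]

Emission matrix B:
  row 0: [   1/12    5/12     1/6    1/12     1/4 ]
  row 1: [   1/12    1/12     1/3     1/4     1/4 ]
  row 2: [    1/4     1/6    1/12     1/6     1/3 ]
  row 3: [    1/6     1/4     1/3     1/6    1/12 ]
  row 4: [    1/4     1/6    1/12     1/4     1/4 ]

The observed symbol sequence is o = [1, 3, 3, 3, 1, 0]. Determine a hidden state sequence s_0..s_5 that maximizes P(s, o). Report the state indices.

path = [0, 3, 1, 1, 0, 3]

t=0: δ = [1.042e-01, 2.083e-02, 1.389e-02, 2.083e-02, 5.556e-02]  (obs o_0=1)
t=1: δ = [1.447e-03, 4.340e-03, 2.894e-03, 5.787e-03, 4.340e-03]  ψ = [0, 0, 0, 0, 0]  (obs o_1=3)
t=2: δ = [1.608e-04, 3.617e-04, 2.009e-04, 1.808e-04, 2.713e-04]  ψ = [3, 3, 2, 4, 4]  (obs o_2=3)
t=3: δ = [1.005e-05, 1.507e-05, 1.507e-05, 1.130e-05, 1.695e-05]  ψ = [1, 1, 1, 4, 4]  (obs o_3=3)
t=4: δ = [2.093e-06, 2.355e-07, 1.047e-06, 1.060e-06, 7.064e-07]  ψ = [1, 3, 2, 4, 4]  (obs o_4=1)
t=5: δ = [2.943e-08, 2.907e-08, 1.090e-07, 1.163e-07, 8.721e-08]  ψ = [3, 0, 2, 0, 0]  (obs o_5=0)
backtrack: best end state = 3; path = [0, 3, 1, 1, 0, 3]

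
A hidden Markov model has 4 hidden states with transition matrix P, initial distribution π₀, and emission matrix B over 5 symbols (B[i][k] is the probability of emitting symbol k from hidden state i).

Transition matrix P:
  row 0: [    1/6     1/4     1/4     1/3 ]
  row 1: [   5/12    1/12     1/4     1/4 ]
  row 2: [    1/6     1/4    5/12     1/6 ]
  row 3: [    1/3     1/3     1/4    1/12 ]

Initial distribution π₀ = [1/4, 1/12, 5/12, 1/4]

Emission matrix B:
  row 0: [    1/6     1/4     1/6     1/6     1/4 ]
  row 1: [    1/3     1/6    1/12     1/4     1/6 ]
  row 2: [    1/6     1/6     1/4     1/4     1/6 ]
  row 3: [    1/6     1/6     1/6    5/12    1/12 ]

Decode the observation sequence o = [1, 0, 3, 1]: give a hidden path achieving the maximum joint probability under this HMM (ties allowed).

t=0: δ = [6.250e-02, 1.389e-02, 6.944e-02, 4.167e-02]  (obs o_0=1)
t=1: δ = [2.315e-03, 5.787e-03, 4.823e-03, 3.472e-03]  ψ = [3, 2, 2, 0]  (obs o_1=0)
t=2: δ = [4.019e-04, 3.014e-04, 5.023e-04, 6.028e-04]  ψ = [1, 2, 2, 1]  (obs o_2=3)
t=3: δ = [5.023e-05, 3.349e-05, 3.489e-05, 2.233e-05]  ψ = [3, 3, 2, 0]  (obs o_3=1)
backtrack: best end state = 0; path = [2, 1, 3, 0]

path = [2, 1, 3, 0]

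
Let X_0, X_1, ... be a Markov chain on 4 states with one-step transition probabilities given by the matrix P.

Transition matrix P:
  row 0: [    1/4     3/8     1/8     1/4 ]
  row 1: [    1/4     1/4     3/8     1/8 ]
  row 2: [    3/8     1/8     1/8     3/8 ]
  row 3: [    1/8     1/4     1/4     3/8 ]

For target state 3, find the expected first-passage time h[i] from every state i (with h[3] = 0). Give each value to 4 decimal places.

First-step conditioning: h[3] = 0; for i ≠ 3, h[i] = 1 + Σ_k P[i][k]·h[k].
  h[0] = 1 + 1/4·h[0] + 3/8·h[1] + 1/8·h[2]
  h[1] = 1 + 1/4·h[0] + 1/4·h[1] + 3/8·h[2]
  h[2] = 1 + 3/8·h[0] + 1/8·h[1] + 1/8·h[2]
Solving the 3×3 linear system over states ≠ 3 gives exactly h = [608/145, 656/145, 104/29, 0] (h[3] = 0 is the target).

h = [4.1931, 4.5241, 3.5862, 0.0000]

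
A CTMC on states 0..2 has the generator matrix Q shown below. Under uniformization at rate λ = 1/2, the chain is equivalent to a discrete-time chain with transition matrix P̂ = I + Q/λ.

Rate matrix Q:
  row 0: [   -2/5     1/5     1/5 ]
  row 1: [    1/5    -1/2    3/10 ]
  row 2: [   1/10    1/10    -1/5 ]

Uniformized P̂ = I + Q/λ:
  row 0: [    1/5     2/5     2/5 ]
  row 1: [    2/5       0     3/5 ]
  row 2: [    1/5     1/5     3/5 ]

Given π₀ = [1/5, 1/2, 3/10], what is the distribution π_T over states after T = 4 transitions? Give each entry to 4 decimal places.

t=0: π = [0.2000, 0.5000, 0.3000]
t=1: π = [0.3000, 0.1400, 0.5600]
t=2: π = [0.2280, 0.2320, 0.5400]
t=3: π = [0.2464, 0.1992, 0.5544]
t=4: π = [0.2398, 0.2094, 0.5507]

π = [0.2398, 0.2094, 0.5507]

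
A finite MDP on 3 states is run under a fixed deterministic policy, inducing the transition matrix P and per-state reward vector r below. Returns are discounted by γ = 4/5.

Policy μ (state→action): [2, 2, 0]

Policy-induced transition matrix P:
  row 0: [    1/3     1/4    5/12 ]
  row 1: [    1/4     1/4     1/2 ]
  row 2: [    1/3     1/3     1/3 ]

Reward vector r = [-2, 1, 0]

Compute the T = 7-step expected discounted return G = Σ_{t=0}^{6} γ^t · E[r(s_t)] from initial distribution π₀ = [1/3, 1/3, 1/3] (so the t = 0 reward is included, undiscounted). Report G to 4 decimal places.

t=0: π = [0.3333, 0.3333, 0.3333], E[r] = -0.3333, γ^t·E[r] = -0.333333, running G = -0.333333
t=1: π = [0.3056, 0.2778, 0.4167], E[r] = -0.3333, γ^t·E[r] = -0.266667, running G = -0.600000
t=2: π = [0.3102, 0.2847, 0.4051], E[r] = -0.3356, γ^t·E[r] = -0.214815, running G = -0.814815
t=3: π = [0.3096, 0.2838, 0.4066], E[r] = -0.3355, γ^t·E[r] = -0.171753, running G = -0.986568
t=4: π = [0.3097, 0.2839, 0.4064], E[r] = -0.3355, γ^t·E[r] = -0.137416, running G = -1.123984
t=5: π = [0.3097, 0.2839, 0.4065], E[r] = -0.3355, γ^t·E[r] = -0.109931, running G = -1.233915
t=6: π = [0.3097, 0.2839, 0.4065], E[r] = -0.3355, γ^t·E[r] = -0.087945, running G = -1.321860

G = -1.3219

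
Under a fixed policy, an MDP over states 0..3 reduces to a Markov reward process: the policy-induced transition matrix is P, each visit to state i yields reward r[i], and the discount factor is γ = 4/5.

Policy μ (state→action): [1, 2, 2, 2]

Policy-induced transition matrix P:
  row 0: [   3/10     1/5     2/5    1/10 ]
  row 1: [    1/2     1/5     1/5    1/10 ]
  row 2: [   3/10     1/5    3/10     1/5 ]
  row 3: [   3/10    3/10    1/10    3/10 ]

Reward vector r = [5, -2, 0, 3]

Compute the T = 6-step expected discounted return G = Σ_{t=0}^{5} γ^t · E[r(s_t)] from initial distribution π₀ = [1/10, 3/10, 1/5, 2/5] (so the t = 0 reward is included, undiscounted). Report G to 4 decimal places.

t=0: π = [0.1000, 0.3000, 0.2000, 0.4000], E[r] = 1.1000, γ^t·E[r] = 1.100000, running G = 1.100000
t=1: π = [0.3600, 0.2400, 0.2000, 0.2000], E[r] = 1.9200, γ^t·E[r] = 1.536000, running G = 2.636000
t=2: π = [0.3480, 0.2200, 0.2720, 0.1600], E[r] = 1.7800, γ^t·E[r] = 1.139200, running G = 3.775200
t=3: π = [0.3440, 0.2160, 0.2808, 0.1592], E[r] = 1.7656, γ^t·E[r] = 0.903987, running G = 4.679187
t=4: π = [0.3432, 0.2159, 0.2810, 0.1599], E[r] = 1.7639, γ^t·E[r] = 0.722502, running G = 5.401689
t=5: π = [0.3432, 0.2160, 0.2807, 0.1601], E[r] = 1.7642, γ^t·E[r] = 0.578085, running G = 5.979774

G = 5.9798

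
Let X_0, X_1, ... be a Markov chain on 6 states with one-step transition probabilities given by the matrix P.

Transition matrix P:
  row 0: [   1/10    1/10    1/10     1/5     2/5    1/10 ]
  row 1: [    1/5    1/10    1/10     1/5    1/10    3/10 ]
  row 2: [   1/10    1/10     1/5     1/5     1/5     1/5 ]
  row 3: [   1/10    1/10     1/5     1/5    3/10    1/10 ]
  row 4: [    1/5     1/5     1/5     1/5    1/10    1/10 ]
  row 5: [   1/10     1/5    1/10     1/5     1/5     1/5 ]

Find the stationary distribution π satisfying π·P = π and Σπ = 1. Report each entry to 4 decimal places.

Balance equations π_j = Σ_i π_i·P[i][j]:
  π_0 = 1/10·π_0 + 1/5·π_1 + 1/10·π_2 + 1/10·π_3 + 1/5·π_4 + 1/10·π_5
  π_1 = 1/10·π_0 + 1/10·π_1 + 1/10·π_2 + 1/10·π_3 + 1/5·π_4 + 1/5·π_5
  π_2 = 1/10·π_0 + 1/10·π_1 + 1/5·π_2 + 1/5·π_3 + 1/5·π_4 + 1/10·π_5
  π_3 = 1/5·π_0 + 1/5·π_1 + 1/5·π_2 + 1/5·π_3 + 1/5·π_4 + 1/5·π_5
  π_4 = 2/5·π_0 + 1/10·π_1 + 1/5·π_2 + 3/10·π_3 + 1/10·π_4 + 1/5·π_5
  normalize: π_0 + π_1 + π_2 + π_3 + π_4 + π_5 = 1
Solving the linear system gives exactly π = [3634/26935, 3693/26935, 4226/26935, 1/5, 5712/26935, 4283/26935].

π = [0.1349, 0.1371, 0.1569, 0.2000, 0.2121, 0.1590]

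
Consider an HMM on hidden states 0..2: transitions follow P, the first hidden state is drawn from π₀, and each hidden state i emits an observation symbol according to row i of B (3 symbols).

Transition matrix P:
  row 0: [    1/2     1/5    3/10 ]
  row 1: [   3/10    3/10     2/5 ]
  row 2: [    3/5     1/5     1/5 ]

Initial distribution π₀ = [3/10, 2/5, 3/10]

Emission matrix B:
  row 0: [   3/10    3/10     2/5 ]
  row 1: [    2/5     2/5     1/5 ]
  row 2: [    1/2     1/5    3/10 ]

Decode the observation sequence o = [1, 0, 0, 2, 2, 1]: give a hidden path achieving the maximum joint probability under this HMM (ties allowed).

path = [1, 2, 0, 0, 0, 0]

t=0: δ = [9.000e-02, 1.600e-01, 6.000e-02]  (obs o_0=1)
t=1: δ = [1.440e-02, 1.920e-02, 3.200e-02]  ψ = [1, 1, 1]  (obs o_1=0)
t=2: δ = [5.760e-03, 2.560e-03, 3.840e-03]  ψ = [2, 2, 1]  (obs o_2=0)
t=3: δ = [1.152e-03, 2.304e-04, 5.184e-04]  ψ = [0, 0, 0]  (obs o_3=2)
t=4: δ = [2.304e-04, 4.608e-05, 1.037e-04]  ψ = [0, 0, 0]  (obs o_4=2)
t=5: δ = [3.456e-05, 1.843e-05, 1.382e-05]  ψ = [0, 0, 0]  (obs o_5=1)
backtrack: best end state = 0; path = [1, 2, 0, 0, 0, 0]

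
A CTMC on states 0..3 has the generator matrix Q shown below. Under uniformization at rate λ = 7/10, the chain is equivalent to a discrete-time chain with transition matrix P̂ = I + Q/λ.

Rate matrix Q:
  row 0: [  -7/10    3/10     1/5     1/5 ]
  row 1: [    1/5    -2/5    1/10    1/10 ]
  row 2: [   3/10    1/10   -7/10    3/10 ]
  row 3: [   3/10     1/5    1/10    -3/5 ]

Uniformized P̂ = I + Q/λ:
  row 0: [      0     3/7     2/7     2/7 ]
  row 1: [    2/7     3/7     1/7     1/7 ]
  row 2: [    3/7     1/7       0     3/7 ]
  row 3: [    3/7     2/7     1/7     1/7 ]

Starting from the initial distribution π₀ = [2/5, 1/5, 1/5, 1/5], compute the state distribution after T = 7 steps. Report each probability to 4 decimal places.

π = [0.2648, 0.3512, 0.1582, 0.2259]

t=0: π = [0.4000, 0.2000, 0.2000, 0.2000]
t=1: π = [0.2286, 0.3429, 0.1714, 0.2571]
t=2: π = [0.2816, 0.3429, 0.1510, 0.2245]
t=3: π = [0.2589, 0.3534, 0.1615, 0.2262]
t=4: π = [0.2671, 0.3501, 0.1568, 0.2260]
t=5: π = [0.2641, 0.3515, 0.1586, 0.2258]
t=6: π = [0.2652, 0.3510, 0.1579, 0.2259]
t=7: π = [0.2648, 0.3512, 0.1582, 0.2259]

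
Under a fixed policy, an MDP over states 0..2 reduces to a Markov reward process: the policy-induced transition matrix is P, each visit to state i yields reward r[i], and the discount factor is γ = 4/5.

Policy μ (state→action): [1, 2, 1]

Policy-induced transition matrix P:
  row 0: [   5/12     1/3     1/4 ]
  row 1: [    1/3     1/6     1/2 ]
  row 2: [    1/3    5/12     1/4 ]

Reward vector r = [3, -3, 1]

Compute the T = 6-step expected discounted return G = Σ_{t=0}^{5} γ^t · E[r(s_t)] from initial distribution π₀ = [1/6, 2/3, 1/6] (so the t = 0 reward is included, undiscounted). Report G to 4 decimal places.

t=0: π = [0.1667, 0.6667, 0.1667], E[r] = -1.3333, γ^t·E[r] = -1.333333, running G = -1.333333
t=1: π = [0.3472, 0.2361, 0.4167], E[r] = 0.7500, γ^t·E[r] = 0.600000, running G = -0.733333
t=2: π = [0.3623, 0.3287, 0.3090], E[r] = 0.4097, γ^t·E[r] = 0.262222, running G = -0.471111
t=3: π = [0.3635, 0.3043, 0.3322], E[r] = 0.5098, γ^t·E[r] = 0.261037, running G = -0.210074
t=4: π = [0.3636, 0.3103, 0.3261], E[r] = 0.4861, γ^t·E[r] = 0.199091, running G = -0.010983
t=5: π = [0.3636, 0.3088, 0.3276], E[r] = 0.4921, γ^t·E[r] = 0.161255, running G = 0.150272

G = 0.1503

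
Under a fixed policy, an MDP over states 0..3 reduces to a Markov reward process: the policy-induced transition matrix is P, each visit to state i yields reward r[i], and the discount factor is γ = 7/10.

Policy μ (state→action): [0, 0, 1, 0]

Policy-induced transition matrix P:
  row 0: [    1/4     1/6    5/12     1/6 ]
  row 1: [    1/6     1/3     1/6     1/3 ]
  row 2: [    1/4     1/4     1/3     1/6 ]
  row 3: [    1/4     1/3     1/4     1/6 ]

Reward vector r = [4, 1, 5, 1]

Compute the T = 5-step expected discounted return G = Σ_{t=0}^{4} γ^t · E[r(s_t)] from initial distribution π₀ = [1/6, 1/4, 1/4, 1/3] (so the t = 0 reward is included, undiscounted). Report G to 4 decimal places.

G = 7.5006

t=0: π = [0.1667, 0.2500, 0.2500, 0.3333], E[r] = 2.5000, γ^t·E[r] = 2.500000, running G = 2.500000
t=1: π = [0.2292, 0.2847, 0.2778, 0.2083], E[r] = 2.7986, γ^t·E[r] = 1.959028, running G = 4.459028
t=2: π = [0.2263, 0.2720, 0.2876, 0.2141], E[r] = 2.8293, γ^t·E[r] = 1.386348, running G = 5.845376
t=3: π = [0.2273, 0.2717, 0.2890, 0.2120], E[r] = 2.8381, γ^t·E[r] = 0.973454, running G = 6.818831
t=4: π = [0.2274, 0.2714, 0.2893, 0.2119], E[r] = 2.8394, γ^t·E[r] = 0.681747, running G = 7.500578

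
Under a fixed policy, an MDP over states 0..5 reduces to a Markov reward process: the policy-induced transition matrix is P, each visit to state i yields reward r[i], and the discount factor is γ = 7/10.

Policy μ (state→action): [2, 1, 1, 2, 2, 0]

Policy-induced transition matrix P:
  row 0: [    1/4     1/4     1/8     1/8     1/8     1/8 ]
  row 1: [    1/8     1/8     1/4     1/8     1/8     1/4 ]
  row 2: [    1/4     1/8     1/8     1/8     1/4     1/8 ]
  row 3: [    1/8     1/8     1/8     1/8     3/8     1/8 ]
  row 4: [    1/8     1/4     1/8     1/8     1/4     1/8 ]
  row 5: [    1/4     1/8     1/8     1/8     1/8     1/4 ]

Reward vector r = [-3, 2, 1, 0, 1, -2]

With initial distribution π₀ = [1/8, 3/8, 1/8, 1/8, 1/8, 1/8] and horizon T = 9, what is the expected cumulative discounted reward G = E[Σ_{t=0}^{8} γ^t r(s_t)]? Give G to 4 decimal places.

G = -0.0951

t=0: π = [0.1250, 0.3750, 0.1250, 0.1250, 0.1250, 0.1250], E[r] = 0.3750, γ^t·E[r] = 0.375000, running G = 0.375000
t=1: π = [0.1719, 0.1563, 0.1719, 0.1250, 0.1875, 0.1875], E[r] = -0.2188, γ^t·E[r] = -0.153125, running G = 0.221875
t=2: π = [0.1914, 0.1699, 0.1445, 0.1250, 0.2012, 0.1680], E[r] = -0.2246, γ^t·E[r] = -0.110059, running G = 0.111816
t=3: π = [0.1880, 0.1741, 0.1462, 0.1250, 0.1995, 0.1672], E[r] = -0.2046, γ^t·E[r] = -0.070174, running G = 0.041642
t=4: π = [0.1877, 0.1734, 0.1468, 0.1250, 0.1995, 0.1677], E[r] = -0.2053, γ^t·E[r] = -0.049291, running G = -0.007648
t=5: π = [0.1878, 0.1734, 0.1467, 0.1250, 0.1995, 0.1676], E[r] = -0.2056, γ^t·E[r] = -0.034550, running G = -0.042199
t=6: π = [0.1878, 0.1734, 0.1467, 0.1250, 0.1995, 0.1676], E[r] = -0.2055, γ^t·E[r] = -0.024179, running G = -0.066377
t=7: π = [0.1878, 0.1734, 0.1467, 0.1250, 0.1995, 0.1676], E[r] = -0.2055, γ^t·E[r] = -0.016925, running G = -0.083302
t=8: π = [0.1878, 0.1734, 0.1467, 0.1250, 0.1995, 0.1676], E[r] = -0.2055, γ^t·E[r] = -0.011847, running G = -0.095149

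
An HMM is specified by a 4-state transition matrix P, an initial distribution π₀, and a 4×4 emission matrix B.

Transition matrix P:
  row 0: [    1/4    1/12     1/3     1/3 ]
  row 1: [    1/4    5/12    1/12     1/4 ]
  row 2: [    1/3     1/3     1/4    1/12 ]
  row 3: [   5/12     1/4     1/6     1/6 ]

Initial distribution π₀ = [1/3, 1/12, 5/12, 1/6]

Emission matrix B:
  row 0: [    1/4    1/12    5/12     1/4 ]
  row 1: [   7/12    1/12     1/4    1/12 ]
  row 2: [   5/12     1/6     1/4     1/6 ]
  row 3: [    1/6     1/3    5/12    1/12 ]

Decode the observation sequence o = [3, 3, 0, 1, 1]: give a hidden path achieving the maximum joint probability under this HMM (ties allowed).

t=0: δ = [8.333e-02, 6.944e-03, 6.944e-02, 1.389e-02]  (obs o_0=3)
t=1: δ = [5.787e-03, 1.929e-03, 4.630e-03, 2.315e-03]  ψ = [2, 2, 0, 0]  (obs o_1=3)
t=2: δ = [3.858e-04, 9.002e-04, 8.038e-04, 3.215e-04]  ψ = [2, 2, 0, 0]  (obs o_2=0)
t=3: δ = [2.233e-05, 3.126e-05, 3.349e-05, 7.502e-05]  ψ = [2, 1, 2, 1]  (obs o_3=1)
t=4: δ = [2.605e-06, 1.563e-06, 2.084e-06, 4.168e-06]  ψ = [3, 3, 3, 3]  (obs o_4=1)
backtrack: best end state = 3; path = [0, 2, 1, 3, 3]

path = [0, 2, 1, 3, 3]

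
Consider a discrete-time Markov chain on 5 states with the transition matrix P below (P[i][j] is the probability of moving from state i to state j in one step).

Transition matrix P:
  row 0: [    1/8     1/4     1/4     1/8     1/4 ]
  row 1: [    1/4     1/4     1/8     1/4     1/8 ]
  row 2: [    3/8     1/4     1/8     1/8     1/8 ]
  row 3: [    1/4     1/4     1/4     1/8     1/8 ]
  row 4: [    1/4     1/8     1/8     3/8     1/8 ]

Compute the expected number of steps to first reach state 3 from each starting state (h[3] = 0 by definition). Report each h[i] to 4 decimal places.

First-step conditioning: h[3] = 0; for i ≠ 3, h[i] = 1 + Σ_k P[i][k]·h[k].
  h[0] = 1 + 1/8·h[0] + 1/4·h[1] + 1/4·h[2] + 1/4·h[4]
  h[1] = 1 + 1/4·h[0] + 1/4·h[1] + 1/8·h[2] + 1/8·h[4]
  h[2] = 1 + 3/8·h[0] + 1/4·h[1] + 1/8·h[2] + 1/8·h[4]
  h[4] = 1 + 1/4·h[0] + 1/8·h[1] + 1/8·h[2] + 1/8·h[4]
Solving the 4×4 linear system over states ≠ 3 gives exactly h = [632/125, 568/125, 647/125, 0, 497/125] (h[3] = 0 is the target).

h = [5.0560, 4.5440, 5.1760, 0.0000, 3.9760]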